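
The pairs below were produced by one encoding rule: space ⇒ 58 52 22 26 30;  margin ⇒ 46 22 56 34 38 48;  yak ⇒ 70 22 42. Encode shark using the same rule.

58 36 22 56 42

s(#19)→58 and p(#16)→52: differences scale by 2, so n = 2·pos + 20. With a=1..z=26, the number is 2·pos + 20.
For shark: s=19→58, h=8→36, a=1→22, r=18→56, k=11→42.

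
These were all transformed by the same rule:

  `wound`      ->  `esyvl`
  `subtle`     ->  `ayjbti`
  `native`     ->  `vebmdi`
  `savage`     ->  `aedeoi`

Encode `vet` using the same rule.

dib

The shift depends on letter class: consonant w→e is +8, but vowel o→s is +4. The rule splits by letter class: vowels +4, consonants +8.
On vet: v(cons)+8=d, e(vowel)+4=i, t(cons)+8=b.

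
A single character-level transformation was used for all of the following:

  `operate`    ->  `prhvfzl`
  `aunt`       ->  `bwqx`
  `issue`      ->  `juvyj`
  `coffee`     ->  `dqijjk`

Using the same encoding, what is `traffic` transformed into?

utdjkoj

In operate: o→p is +1, p→r is +2, e→h is +3, r→v is +4 — the shift increases by 1 each position. Letter i (0-indexed) is shifted by i+1, so successive shifts are 1, 2, 3, ….
For traffic: t+1=u, r+2=t, a+3=d, f+4=j, f+5=k, i+6=o, c+7=j.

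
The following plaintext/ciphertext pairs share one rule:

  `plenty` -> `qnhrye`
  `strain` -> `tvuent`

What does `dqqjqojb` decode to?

conflict

In plenty: p→q is +1, l→n is +2, e→h is +3, n→r is +4 — the shift increases by 1 each position. Each letter shifts forward by (position + 1), i.e. 1, 2, 3, … — the shift grows by one for each successive letter.
Undoing it on dqqjqojb: d−1=c, q−2=o, q−3=n, j−4=f, q−5=l, o−6=i, j−7=c, b−8=t.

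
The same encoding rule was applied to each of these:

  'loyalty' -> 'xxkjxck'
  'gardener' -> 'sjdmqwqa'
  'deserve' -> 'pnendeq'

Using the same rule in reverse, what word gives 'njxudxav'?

ballroom

Shifts by position in loyalty: pos 0: l→x (+12), pos 1: o→x (+9), pos 2: y→k (+12), pos 3: a→j (+9) — repeating every 2. A repeating key of period 2 is used — shifts +12, +9 over and over.
Reversing it on njxudxav: n−12=b, j−9=a, x−12=l, u−9=l, d−12=r, x−9=o, a−12=o, v−9=m.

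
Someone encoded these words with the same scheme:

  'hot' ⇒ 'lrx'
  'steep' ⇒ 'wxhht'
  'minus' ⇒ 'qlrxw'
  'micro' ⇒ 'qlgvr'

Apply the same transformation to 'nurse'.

The shift depends on letter class: consonant h→l is +4, but vowel o→r is +3. The rule splits by letter class: vowels +3, consonants +4.
Applying it to nurse: n(cons)+4=r, u(vowel)+3=x, r(cons)+4=v, s(cons)+4=w, e(vowel)+3=h.

rxvwh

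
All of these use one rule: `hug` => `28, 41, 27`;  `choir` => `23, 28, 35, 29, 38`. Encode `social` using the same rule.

h is letter #8 and maps to 28: an offset of 20. Each letter is replaced by its alphabet position (a=1..z=26) + 20.
Applying it to social: s=19→39, o=15→35, c=3→23, i=9→29, a=1→21, l=12→32.

39, 35, 23, 29, 21, 32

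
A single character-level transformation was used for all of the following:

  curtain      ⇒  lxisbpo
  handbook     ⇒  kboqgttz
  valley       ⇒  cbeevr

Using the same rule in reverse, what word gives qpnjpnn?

Treating letters as 0–25, the rule is x ↦ 5x + 1 (mod 26).
Undoing it on qpnjpnn: q(16)→21·(16−1)≡3=d; p(15)→21·(15−1)≡8=i; n(13)→21·(13−1)≡18=s; j(9)→21·(9−1)≡12=m; p(15)→21·(15−1)≡8=i; n(13)→21·(13−1)≡18=s; n(13)→21·(13−1)≡18=s (all mod 26).

dismiss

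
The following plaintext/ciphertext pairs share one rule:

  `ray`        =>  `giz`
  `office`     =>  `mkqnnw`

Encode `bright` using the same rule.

bpoqzj

The output letters match the input read backwards, each shifted +8: ray reversed is yar. Read the word backwards and shift each letter +8.
On bright: reverse → thgirb; then shift: t+8=b, h+8=p, g+8=o, i+8=q, r+8=z, b+8=j.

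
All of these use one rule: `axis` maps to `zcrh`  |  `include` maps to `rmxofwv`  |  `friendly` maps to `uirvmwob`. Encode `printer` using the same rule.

Each pair mirrors across the alphabet (a↔z, x↔c, i↔r): positions sum to 25. Letters are reflected about the middle of the alphabet (position → 25−position): Atbash.
For printer: p↔k, r↔i, i↔r, n↔m, t↔g, e↔v, r↔i.

kirmgvi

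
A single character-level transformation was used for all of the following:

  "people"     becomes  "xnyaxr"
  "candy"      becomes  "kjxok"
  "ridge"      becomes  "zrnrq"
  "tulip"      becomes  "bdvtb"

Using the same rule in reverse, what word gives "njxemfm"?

fantasy

In people: p→x is +8, e→n is +9, o→y is +10, p→a is +11 — the shift increases by 1 each position. The shift increases by 1 at each position, starting from +8: 8, 9, 10, ….
Reversing it on njxemfm: n−8=f, j−9=a, x−10=n, e−11=t, m−12=a, f−13=s, m−14=y.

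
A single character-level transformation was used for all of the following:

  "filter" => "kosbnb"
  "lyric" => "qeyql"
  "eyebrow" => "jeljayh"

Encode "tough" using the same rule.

In filter: f→k is +5, i→o is +6, l→s is +7, t→b is +8 — the shift increases by 1 each position. Letter i (0-indexed) is shifted by i+5, so successive shifts are 5, 6, 7, ….
Applying it to tough: t+5=y, o+6=u, u+7=b, g+8=o, h+9=q.

yuboq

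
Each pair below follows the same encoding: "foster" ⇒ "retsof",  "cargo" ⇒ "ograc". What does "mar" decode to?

The output letters match the input read backwards: foster reversed is retsof. It's just the letters in reverse order.
Decoding mar: then reverse → ram.

ram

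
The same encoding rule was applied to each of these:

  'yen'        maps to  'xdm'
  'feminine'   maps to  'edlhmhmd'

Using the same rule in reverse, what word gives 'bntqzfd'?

courage

Compare letters: y→x is +25, e→d is +25, n→m is +25 — a constant shift. Each letter is shifted forward by 25 in the alphabet (a Caesar shift of +25).
Undoing it on bntqzfd: b−25=c, n−25=o, t−25=u, q−25=r, z−25=a, f−25=g, d−25=e.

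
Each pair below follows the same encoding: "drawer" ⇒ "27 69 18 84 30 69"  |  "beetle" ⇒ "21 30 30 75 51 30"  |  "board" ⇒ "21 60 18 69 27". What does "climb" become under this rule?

The formula is n = 3×(alphabet index, a=1) + 15.
Applying it to climb: c=3→24, l=12→51, i=9→42, m=13→54, b=2→21.

24 51 42 54 21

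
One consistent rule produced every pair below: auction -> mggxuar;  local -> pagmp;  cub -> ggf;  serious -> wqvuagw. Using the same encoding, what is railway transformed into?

The rule splits by letter class: vowels +12, consonants +4.
Applying it to railway: r(cons)+4=v, a(vowel)+12=m, i(vowel)+12=u, l(cons)+4=p, w(cons)+4=a, a(vowel)+12=m, y(cons)+4=c.

vmupamc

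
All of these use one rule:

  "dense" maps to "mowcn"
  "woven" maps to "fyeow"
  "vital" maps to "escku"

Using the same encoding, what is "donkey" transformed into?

mywuni

Shifts by position in dense: pos 0: d→m (+9), pos 1: e→o (+10), pos 2: n→w (+9), pos 3: s→c (+10) — repeating every 2. A repeating key of period 2 is used — shifts +9, +10 over and over.
Applying it to donkey: d+9=m, o+10=y, n+9=w, k+10=u, e+9=n, y+10=i.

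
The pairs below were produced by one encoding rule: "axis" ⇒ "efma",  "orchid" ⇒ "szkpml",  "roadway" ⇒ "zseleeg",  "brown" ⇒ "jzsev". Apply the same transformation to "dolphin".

lstxpmv

The shift depends on letter class: consonant x→f is +8, but vowel a→e is +4. Two shifts are in play — +4 for a/e/i/o/u, +8 for every other letter.
Applying it to dolphin: d(cons)+8=l, o(vowel)+4=s, l(cons)+8=t, p(cons)+8=x, h(cons)+8=p, i(vowel)+4=m, n(cons)+8=v.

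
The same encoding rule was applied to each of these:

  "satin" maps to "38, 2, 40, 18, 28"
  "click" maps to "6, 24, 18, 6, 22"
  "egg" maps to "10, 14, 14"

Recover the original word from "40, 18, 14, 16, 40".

Each letter becomes 2×(its alphabet position, a=1..z=26).
Reversing it on 40, 18, 14, 16, 40: 40→(40−0)÷2=20=t, 18→(18−0)÷2=9=i, 14→(14−0)÷2=7=g, 16→(16−0)÷2=8=h, 40→(40−0)÷2=20=t.

tight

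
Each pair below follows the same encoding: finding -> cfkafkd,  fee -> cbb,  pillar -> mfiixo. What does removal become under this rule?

objlsxi

Compare letters: f→c is +23, i→f is +23, n→k is +23 — a constant shift. Each letter is shifted forward by 23 in the alphabet (a Caesar shift of +23).
Applying it to removal: r+23=o, e+23=b, m+23=j, o+23=l, v+23=s, a+23=x, l+23=i.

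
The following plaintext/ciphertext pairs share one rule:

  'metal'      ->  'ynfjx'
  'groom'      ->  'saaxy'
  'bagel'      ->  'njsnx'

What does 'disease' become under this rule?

Shifts by position in metal: pos 0: m→y (+12), pos 1: e→n (+9), pos 2: t→f (+12), pos 3: a→j (+9) — repeating every 2. The shifts repeat in a cycle of length 2: positions 0,1,… shift by +12, +9, then the pattern repeats.
For disease: d+12=p, i+9=r, s+12=e, e+9=n, a+12=m, s+9=b, e+12=q.

prenmbq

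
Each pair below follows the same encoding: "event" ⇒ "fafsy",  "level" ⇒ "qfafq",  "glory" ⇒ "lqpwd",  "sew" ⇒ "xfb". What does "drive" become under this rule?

iwjaf

The shift depends on letter class: consonant v→a is +5, but vowel e→f is +1. Two shifts are in play — +1 for a/e/i/o/u, +5 for every other letter.
For drive: d(cons)+5=i, r(cons)+5=w, i(vowel)+1=j, v(cons)+5=a, e(vowel)+1=f.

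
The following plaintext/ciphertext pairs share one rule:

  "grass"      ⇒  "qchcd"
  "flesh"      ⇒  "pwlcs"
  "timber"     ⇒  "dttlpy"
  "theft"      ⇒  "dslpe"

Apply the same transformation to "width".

gtkds

It's a Vigenère-style cipher with numeric key [10,11,7]: position i shifts by key[i mod 3].
Applying it to width: w+10=g, i+11=t, d+7=k, t+10=d, h+11=s.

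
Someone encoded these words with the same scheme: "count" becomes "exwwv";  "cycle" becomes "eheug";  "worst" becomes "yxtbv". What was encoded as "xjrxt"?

A repeating key of period 2 is used — shifts +2, +9 over and over.
Decoding xjrxt: x−2=v, j−9=a, r−2=p, x−9=o, t−2=r.

vapor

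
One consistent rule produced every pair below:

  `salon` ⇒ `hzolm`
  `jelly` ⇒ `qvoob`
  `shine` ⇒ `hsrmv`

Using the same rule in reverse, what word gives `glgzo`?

total

Letters are reflected about the middle of the alphabet (position → 25−position): Atbash.
Undoing it on glgzo: g↔t, l↔o, g↔t, z↔a, o↔l.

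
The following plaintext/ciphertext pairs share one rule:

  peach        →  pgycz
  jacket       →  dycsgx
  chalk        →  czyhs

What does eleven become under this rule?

p(15)→p(15) and e(4)→g(6) fit y≡15x+24 (mod 26); the inverse of 15 mod 26 is 7. This is an affine cipher: with a=0,…,z=25, each position x becomes (15x+24) mod 26.
For eleven: e(4)→15·4+24≡6=g; l(11)→15·11+24≡7=h; e(4)→15·4+24≡6=g; v(21)→15·21+24≡1=b; e(4)→15·4+24≡6=g; n(13)→15·13+24≡11=l (all mod 26).

ghgbgl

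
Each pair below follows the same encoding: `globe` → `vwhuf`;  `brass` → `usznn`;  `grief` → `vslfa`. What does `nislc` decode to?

g(6)→v(21) and l(11)→w(22) fit y≡21x+25 (mod 26); the inverse of 21 mod 26 is 5. Each letter's alphabet position (a=0..z=25) is mapped through 21·x+25 mod 26 — an affine cipher.
Decoding nislc: n(13)→5·(13−25)≡18=s; i(8)→5·(8−25)≡19=t; s(18)→5·(18−25)≡17=r; l(11)→5·(11−25)≡8=i; c(2)→5·(2−25)≡15=p (all mod 26).

strip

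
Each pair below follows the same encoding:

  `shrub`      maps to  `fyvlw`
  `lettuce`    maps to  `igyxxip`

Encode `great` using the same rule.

xeivk

The output letters match the input read backwards, each shifted +4: shrub reversed is burhs. The word is reversed, then every letter is shifted forward by 4.
On great: reverse → taerg; then shift: t+4=x, a+4=e, e+4=i, r+4=v, g+4=k.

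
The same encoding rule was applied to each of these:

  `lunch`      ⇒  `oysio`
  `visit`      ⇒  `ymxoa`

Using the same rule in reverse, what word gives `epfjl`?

blade

In lunch: l→o is +3, u→y is +4, n→s is +5, c→i is +6 — the shift increases by 1 each position. Letter i (0-indexed) is shifted by i+3, so successive shifts are 3, 4, 5, ….
Decoding epfjl: e−3=b, p−4=l, f−5=a, j−6=d, l−7=e.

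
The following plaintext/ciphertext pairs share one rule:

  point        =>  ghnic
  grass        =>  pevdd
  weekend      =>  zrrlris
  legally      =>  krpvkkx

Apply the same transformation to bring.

uenip

Each letter's alphabet position (a=0..z=25) is mapped through 25·x+21 mod 26 — an affine cipher.
For bring: b(1)→25·1+21≡20=u; r(17)→25·17+21≡4=e; i(8)→25·8+21≡13=n; n(13)→25·13+21≡8=i; g(6)→25·6+21≡15=p (all mod 26).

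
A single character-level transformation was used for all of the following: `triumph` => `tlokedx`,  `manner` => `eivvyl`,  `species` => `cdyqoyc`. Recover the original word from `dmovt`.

t(19)→t(19) and r(17)→l(11) fit y≡17x+8 (mod 26); the inverse of 17 mod 26 is 23. Each letter's alphabet position (a=0..z=25) is mapped through 17·x+8 mod 26 — an affine cipher.
Decoding dmovt: d(3)→23·(3−8)≡15=p; m(12)→23·(12−8)≡14=o; o(14)→23·(14−8)≡8=i; v(21)→23·(21−8)≡13=n; t(19)→23·(19−8)≡19=t (all mod 26).

point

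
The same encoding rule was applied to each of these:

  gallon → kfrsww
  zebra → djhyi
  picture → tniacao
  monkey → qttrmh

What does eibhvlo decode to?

In gallon: g→k is +4, a→f is +5, l→r is +6, l→s is +7 — the shift increases by 1 each position. Each letter shifts forward by (position + 4), i.e. 4, 5, 6, … — the shift grows by one for each successive letter.
Undoing it on eibhvlo: e−4=a, i−5=d, b−6=v, h−7=a, v−8=n, l−9=c, o−10=e.

advance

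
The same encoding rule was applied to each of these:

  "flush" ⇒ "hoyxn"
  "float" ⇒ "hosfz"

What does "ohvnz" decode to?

merit

In flush: f→h is +2, l→o is +3, u→y is +4, s→x is +5 — the shift increases by 1 each position. Letter i (0-indexed) is shifted by i+2, so successive shifts are 2, 3, 4, ….
Undoing it on ohvnz: o−2=m, h−3=e, v−4=r, n−5=i, z−6=t.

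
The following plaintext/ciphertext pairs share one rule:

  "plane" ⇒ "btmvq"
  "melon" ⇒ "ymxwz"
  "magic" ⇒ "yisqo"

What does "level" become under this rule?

Shifts by position in plane: pos 0: p→b (+12), pos 1: l→t (+8), pos 2: a→m (+12), pos 3: n→v (+8) — repeating every 2. The shifts repeat in a cycle of length 2: positions 0,1,… shift by +12, +8, then the pattern repeats.
On level: l+12=x, e+8=m, v+12=h, e+8=m, l+12=x.

xmhmx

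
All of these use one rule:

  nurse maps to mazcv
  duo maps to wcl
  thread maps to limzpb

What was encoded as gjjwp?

hobby

The output letters match the input read backwards, each shifted +8: nurse reversed is esrun. Read the word backwards and shift each letter +8.
Undoing it on gjjwp: shift back: g−8=y, j−8=b, j−8=b, w−8=o, p−8=h → ybboh; then reverse → hobby.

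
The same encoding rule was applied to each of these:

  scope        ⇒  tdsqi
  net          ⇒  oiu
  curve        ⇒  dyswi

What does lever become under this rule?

The shift depends on letter class: consonant s→t is +1, but vowel o→s is +4. The rule splits by letter class: vowels +4, consonants +1.
For lever: l(cons)+1=m, e(vowel)+4=i, v(cons)+1=w, e(vowel)+4=i, r(cons)+1=s.

miwis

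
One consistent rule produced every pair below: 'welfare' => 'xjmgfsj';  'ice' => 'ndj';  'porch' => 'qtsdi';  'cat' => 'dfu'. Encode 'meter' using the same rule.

njujs

The shift depends on letter class: consonant w→x is +1, but vowel e→j is +5. The rule splits by letter class: vowels +5, consonants +1.
Applying it to meter: m(cons)+1=n, e(vowel)+5=j, t(cons)+1=u, e(vowel)+5=j, r(cons)+1=s.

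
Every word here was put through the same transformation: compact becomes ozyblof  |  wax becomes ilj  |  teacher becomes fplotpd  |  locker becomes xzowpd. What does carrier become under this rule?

olddtpd

Vowels shift forward by 11 and consonants shift forward by 12.
For carrier: c(cons)+12=o, a(vowel)+11=l, r(cons)+12=d, r(cons)+12=d, i(vowel)+11=t, e(vowel)+11=p, r(cons)+12=d.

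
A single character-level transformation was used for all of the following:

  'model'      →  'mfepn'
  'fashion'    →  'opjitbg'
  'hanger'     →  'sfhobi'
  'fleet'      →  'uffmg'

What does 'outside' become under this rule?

fejtuvp

The output letters match the input read backwards, each shifted +1: model reversed is ledom. Read the word backwards and shift each letter +1.
For outside: reverse → edistuo; then shift: e+1=f, d+1=e, i+1=j, s+1=t, t+1=u, u+1=v, o+1=p.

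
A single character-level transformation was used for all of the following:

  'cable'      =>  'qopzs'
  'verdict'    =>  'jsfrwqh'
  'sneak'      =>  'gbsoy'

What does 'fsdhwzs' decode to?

Compare letters: c→q is +14, a→o is +14, b→p is +14 — a constant shift. It's a constant shift of +14 (ROT14).
Reversing it on fsdhwzs: f−14=r, s−14=e, d−14=p, h−14=t, w−14=i, z−14=l, s−14=e.

reptile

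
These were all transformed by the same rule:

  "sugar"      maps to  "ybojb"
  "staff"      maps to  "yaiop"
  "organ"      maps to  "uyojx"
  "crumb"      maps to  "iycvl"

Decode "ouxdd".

input

In sugar: s→y is +6, u→b is +7, g→o is +8, a→j is +9 — the shift increases by 1 each position. The shift increases by 1 at each position, starting from +6: 6, 7, 8, ….
Undoing it on ouxdd: o−6=i, u−7=n, x−8=p, d−9=u, d−10=t.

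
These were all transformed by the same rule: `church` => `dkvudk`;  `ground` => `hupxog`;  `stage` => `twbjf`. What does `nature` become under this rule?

oduxsh

The shifts repeat in a cycle of length 2: positions 0,1,… shift by +1, +3, then the pattern repeats.
For nature: n+1=o, a+3=d, t+1=u, u+3=x, r+1=s, e+3=h.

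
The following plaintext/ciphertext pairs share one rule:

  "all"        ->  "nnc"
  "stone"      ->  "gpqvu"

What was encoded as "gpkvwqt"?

routine

The output letters match the input read backwards, each shifted +2: all reversed is lla. Two steps: reverse the string, then apply a Caesar shift of +2.
Undoing it on gpkvwqt: shift back: g−2=e, p−2=n, k−2=i, v−2=t, w−2=u, q−2=o, t−2=r → enituor; then reverse → routine.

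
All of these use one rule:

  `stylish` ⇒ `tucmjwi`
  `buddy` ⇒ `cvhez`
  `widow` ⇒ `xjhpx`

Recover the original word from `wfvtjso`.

Shifts by position in stylish: pos 0: s→t (+1), pos 1: t→u (+1), pos 2: y→c (+4), pos 3: l→m (+1), pos 4: i→j (+1), pos 5: s→w (+4) — repeating every 3. The shifts repeat in a cycle of length 3: positions 0,1,… shift by +1, +1, +4, then the pattern repeats.
Undoing it on wfvtjso: w−1=v, f−1=e, v−4=r, t−1=s, j−1=i, s−4=o, o−1=n.

version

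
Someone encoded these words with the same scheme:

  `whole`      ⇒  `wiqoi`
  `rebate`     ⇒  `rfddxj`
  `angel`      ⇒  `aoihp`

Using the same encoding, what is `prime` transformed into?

In whole: w→w is +0, h→i is +1, o→q is +2, l→o is +3 — the shift increases by 1 each position. Letter i (0-indexed) is shifted by i+0, so successive shifts are 0, 1, 2, ….
Applying it to prime: p+0=p, r+1=s, i+2=k, m+3=p, e+4=i.

pskpi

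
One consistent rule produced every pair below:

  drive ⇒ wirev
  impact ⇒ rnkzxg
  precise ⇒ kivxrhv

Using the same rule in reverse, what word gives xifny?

Each pair mirrors across the alphabet (d↔w, r↔i, i↔r): positions sum to 25. Each letter is replaced by its mirror in the alphabet: a↔z, b↔y, c↔x, and so on (the Atbash cipher).
Reversing it on xifny: x↔c, i↔r, f↔u, n↔m, y↔b.

crumb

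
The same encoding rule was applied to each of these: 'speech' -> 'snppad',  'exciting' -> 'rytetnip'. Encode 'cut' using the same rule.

The output letters match the input read backwards, each shifted +11: speech reversed is hceeps. Read the word backwards and shift each letter +11.
On cut: reverse → tuc; then shift: t+11=e, u+11=f, c+11=n.

efn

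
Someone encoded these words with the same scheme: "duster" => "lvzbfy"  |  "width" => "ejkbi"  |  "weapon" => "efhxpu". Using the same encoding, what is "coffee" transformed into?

Shifts by position in duster: pos 0: d→l (+8), pos 1: u→v (+1), pos 2: s→z (+7), pos 3: t→b (+8), pos 4: e→f (+1), pos 5: r→y (+7) — repeating every 3. A repeating key of period 3 is used — shifts +8, +1, +7 over and over.
On coffee: c+8=k, o+1=p, f+7=m, f+8=n, e+1=f, e+7=l.

kpmnfl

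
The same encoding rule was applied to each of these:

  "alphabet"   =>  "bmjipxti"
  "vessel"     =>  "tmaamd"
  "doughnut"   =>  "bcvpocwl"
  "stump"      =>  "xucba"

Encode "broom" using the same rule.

The output letters match the input read backwards, each shifted +8: alphabet reversed is tebahpla. The word is reversed, then every letter is shifted forward by 8.
On broom: reverse → moorb; then shift: m+8=u, o+8=w, o+8=w, r+8=z, b+8=j.

uwwzj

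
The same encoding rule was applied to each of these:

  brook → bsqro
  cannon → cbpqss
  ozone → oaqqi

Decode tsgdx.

treat

The shift increases by 1 at each position, starting from +0: 0, 1, 2, ….
Undoing it on tsgdx: t−0=t, s−1=r, g−2=e, d−3=a, x−4=t.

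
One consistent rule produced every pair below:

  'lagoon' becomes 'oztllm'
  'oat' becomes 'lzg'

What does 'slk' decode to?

hop

Each pair mirrors across the alphabet (l↔o, a↔z, g↔t): positions sum to 25. Letters are reflected about the middle of the alphabet (position → 25−position): Atbash.
Decoding slk: s↔h, l↔o, k↔p.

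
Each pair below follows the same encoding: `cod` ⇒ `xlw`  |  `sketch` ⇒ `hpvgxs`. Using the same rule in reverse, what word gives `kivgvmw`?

This is the alphabet-reversal cipher (Atbash): a becomes z, b becomes y, etc.
Decoding kivgvmw: k↔p, i↔r, v↔e, g↔t, v↔e, m↔n, w↔d.

pretend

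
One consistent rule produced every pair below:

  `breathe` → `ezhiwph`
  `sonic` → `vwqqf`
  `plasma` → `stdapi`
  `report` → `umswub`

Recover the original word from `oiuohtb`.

Shifts by position in breathe: pos 0: b→e (+3), pos 1: r→z (+8), pos 2: e→h (+3), pos 3: a→i (+8) — repeating every 2. A repeating key of period 2 is used — shifts +3, +8 over and over.
Undoing it on oiuohtb: o−3=l, i−8=a, u−3=r, o−8=g, h−3=e, t−8=l, b−3=y.

largely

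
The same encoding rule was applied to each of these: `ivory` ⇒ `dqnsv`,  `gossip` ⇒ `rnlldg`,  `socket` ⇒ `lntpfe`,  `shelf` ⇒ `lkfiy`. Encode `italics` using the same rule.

dehidtl

i(8)→d(3) and v(21)→q(16) fit y≡19x+7 (mod 26); the inverse of 19 mod 26 is 11. Each letter's alphabet position (a=0..z=25) is mapped through 19·x+7 mod 26 — an affine cipher.
On italics: i(8)→19·8+7≡3=d; t(19)→19·19+7≡4=e; a(0)→19·0+7≡7=h; l(11)→19·11+7≡8=i; i(8)→19·8+7≡3=d; c(2)→19·2+7≡19=t; s(18)→19·18+7≡11=l (all mod 26).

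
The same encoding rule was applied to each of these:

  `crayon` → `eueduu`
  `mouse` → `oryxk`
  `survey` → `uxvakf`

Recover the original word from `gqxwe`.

entry

In crayon: c→e is +2, r→u is +3, a→e is +4, y→d is +5 — the shift increases by 1 each position. The shift increases by 1 at each position, starting from +2: 2, 3, 4, ….
Decoding gqxwe: g−2=e, q−3=n, x−4=t, w−5=r, e−6=y.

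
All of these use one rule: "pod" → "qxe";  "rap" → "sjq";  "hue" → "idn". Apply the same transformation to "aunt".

Vowels shift forward by 9 and consonants shift forward by 1.
Applying it to aunt: a(vowel)+9=j, u(vowel)+9=d, n(cons)+1=o, t(cons)+1=u.

jdou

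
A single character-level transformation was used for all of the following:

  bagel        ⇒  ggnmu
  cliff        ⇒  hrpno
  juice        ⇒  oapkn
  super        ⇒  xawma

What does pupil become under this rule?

uawqu

In bagel: b→g is +5, a→g is +6, g→n is +7, e→m is +8 — the shift increases by 1 each position. Each letter shifts forward by (position + 5), i.e. 5, 6, 7, … — the shift grows by one for each successive letter.
On pupil: p+5=u, u+6=a, p+7=w, i+8=q, l+9=u.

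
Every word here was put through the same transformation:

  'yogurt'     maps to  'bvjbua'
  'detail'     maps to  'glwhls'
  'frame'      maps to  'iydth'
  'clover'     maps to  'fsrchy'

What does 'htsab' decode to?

empty

The shifts repeat in a cycle of length 2: positions 0,1,… shift by +3, +7, then the pattern repeats.
Decoding htsab: h−3=e, t−7=m, s−3=p, a−7=t, b−3=y.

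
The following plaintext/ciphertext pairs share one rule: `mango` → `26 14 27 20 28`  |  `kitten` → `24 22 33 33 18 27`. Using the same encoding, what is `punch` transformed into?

29 34 27 16 21

The number is (letter's place in the alphabet, a=1) + 13.
For punch: p=16→29, u=21→34, n=14→27, c=3→16, h=8→21.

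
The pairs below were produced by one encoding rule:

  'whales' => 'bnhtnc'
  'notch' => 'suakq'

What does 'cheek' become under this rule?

hnlmt

In whales: w→b is +5, h→n is +6, a→h is +7, l→t is +8 — the shift increases by 1 each position. The shift increases by 1 at each position, starting from +5: 5, 6, 7, ….
For cheek: c+5=h, h+6=n, e+7=l, e+8=m, k+9=t.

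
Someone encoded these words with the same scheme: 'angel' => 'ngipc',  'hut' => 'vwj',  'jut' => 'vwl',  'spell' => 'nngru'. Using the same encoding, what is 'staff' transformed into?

hhcvu

The output letters match the input read backwards, each shifted +2: angel reversed is legna. Read the word backwards and shift each letter +2.
For staff: reverse → ffats; then shift: f+2=h, f+2=h, a+2=c, t+2=v, s+2=u.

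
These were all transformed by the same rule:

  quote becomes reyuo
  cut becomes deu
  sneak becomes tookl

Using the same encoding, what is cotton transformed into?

dyuuyo

The rule splits by letter class: vowels +10, consonants +1.
On cotton: c(cons)+1=d, o(vowel)+10=y, t(cons)+1=u, t(cons)+1=u, o(vowel)+10=y, n(cons)+1=o.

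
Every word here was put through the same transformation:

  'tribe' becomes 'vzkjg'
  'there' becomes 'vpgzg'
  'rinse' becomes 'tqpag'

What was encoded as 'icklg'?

Shifts by position in tribe: pos 0: t→v (+2), pos 1: r→z (+8), pos 2: i→k (+2), pos 3: b→j (+8) — repeating every 2. A repeating key of period 2 is used — shifts +2, +8 over and over.
Reversing it on icklg: i−2=g, c−8=u, k−2=i, l−8=d, g−2=e.

guide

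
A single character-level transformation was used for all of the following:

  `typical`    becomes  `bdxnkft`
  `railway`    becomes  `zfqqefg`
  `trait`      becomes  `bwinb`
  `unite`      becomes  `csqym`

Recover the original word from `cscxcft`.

Shifts by position in typical: pos 0: t→b (+8), pos 1: y→d (+5), pos 2: p→x (+8), pos 3: i→n (+5) — repeating every 2. A repeating key of period 2 is used — shifts +8, +5 over and over.
Reversing it on cscxcft: c−8=u, s−5=n, c−8=u, x−5=s, c−8=u, f−5=a, t−8=l.

unusual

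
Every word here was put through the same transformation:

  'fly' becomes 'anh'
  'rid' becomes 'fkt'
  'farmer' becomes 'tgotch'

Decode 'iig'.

egg

The output letters match the input read backwards, each shifted +2: fly reversed is ylf. Two steps: reverse the string, then apply a Caesar shift of +2.
Reversing it on iig: shift back: i−2=g, i−2=g, g−2=e → gge; then reverse → egg.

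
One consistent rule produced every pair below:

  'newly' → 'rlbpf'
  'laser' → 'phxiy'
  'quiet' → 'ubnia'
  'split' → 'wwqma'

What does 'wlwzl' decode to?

Shifts by position in newly: pos 0: n→r (+4), pos 1: e→l (+7), pos 2: w→b (+5), pos 3: l→p (+4), pos 4: y→f (+7) — repeating every 3. A repeating key of period 3 is used — shifts +4, +7, +5 over and over.
Undoing it on wlwzl: w−4=s, l−7=e, w−5=r, z−4=v, l−7=e.

serve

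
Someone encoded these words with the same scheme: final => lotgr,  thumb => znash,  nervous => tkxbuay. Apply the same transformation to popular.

Each letter is shifted forward by 6 in the alphabet (a Caesar shift of +6).
Applying it to popular: p+6=v, o+6=u, p+6=v, u+6=a, l+6=r, a+6=g, r+6=x.

vuvargx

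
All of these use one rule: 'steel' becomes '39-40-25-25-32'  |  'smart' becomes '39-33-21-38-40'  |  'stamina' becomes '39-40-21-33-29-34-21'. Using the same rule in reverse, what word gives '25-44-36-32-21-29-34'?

explain

s is letter #19 and maps to 39: an offset of 20. Each letter is replaced by its alphabet position (a=1..z=26) + 20.
Decoding 25-44-36-32-21-29-34: 25→(25−20)÷1=5=e, 44→(44−20)÷1=24=x, 36→(36−20)÷1=16=p, 32→(32−20)÷1=12=l, 21→(21−20)÷1=1=a, 29→(29−20)÷1=9=i, 34→(34−20)÷1=14=n.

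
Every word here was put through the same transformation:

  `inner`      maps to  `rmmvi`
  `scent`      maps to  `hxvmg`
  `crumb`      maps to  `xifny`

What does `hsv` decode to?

Each letter is replaced by its mirror in the alphabet: a↔z, b↔y, c↔x, and so on (the Atbash cipher).
Decoding hsv: h↔s, s↔h, v↔e.

she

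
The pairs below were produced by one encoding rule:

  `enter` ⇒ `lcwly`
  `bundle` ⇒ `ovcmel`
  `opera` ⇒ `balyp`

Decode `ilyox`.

e(4)→l(11) and n(13)→c(2) fit y≡25x+15 (mod 26); the inverse of 25 mod 26 is 25. This is an affine cipher: with a=0,…,z=25, each position x becomes (25x+15) mod 26.
Reversing it on ilyox: i(8)→25·(8−15)≡7=h; l(11)→25·(11−15)≡4=e; y(24)→25·(24−15)≡17=r; o(14)→25·(14−15)≡1=b; x(23)→25·(23−15)≡18=s (all mod 26).

herbs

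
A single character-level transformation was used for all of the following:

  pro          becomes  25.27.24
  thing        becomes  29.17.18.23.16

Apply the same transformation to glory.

The number is (letter's place in the alphabet, a=1) + 9.
Applying it to glory: g=7→16, l=12→21, o=15→24, r=18→27, y=25→34.

16.21.24.27.34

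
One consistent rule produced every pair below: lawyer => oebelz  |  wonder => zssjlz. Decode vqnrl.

smile

In lawyer: l→o is +3, a→e is +4, w→b is +5, y→e is +6 — the shift increases by 1 each position. Each letter shifts forward by (position + 3), i.e. 3, 4, 5, … — the shift grows by one for each successive letter.
Decoding vqnrl: v−3=s, q−4=m, n−5=i, r−6=l, l−7=e.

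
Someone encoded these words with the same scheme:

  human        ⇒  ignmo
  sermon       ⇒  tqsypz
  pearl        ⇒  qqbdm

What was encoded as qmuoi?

patch

A repeating key of period 2 is used — shifts +1, +12 over and over.
Reversing it on qmuoi: q−1=p, m−12=a, u−1=t, o−12=c, i−1=h.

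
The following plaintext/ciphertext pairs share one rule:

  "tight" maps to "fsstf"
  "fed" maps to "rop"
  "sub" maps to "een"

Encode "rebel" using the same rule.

donox

Vowels shift forward by 10 and consonants shift forward by 12.
On rebel: r(cons)+12=d, e(vowel)+10=o, b(cons)+12=n, e(vowel)+10=o, l(cons)+12=x.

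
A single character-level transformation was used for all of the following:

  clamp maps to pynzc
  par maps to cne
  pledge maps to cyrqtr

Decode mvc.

zip

Compare letters: c→p is +13, l→y is +13, a→n is +13 — a constant shift. This is a Caesar cipher with shift 13.
Reversing it on mvc: m−13=z, v−13=i, c−13=p.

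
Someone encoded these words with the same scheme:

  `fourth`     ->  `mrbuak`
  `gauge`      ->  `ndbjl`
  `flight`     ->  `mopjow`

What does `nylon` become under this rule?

ubsru

Shifts by position in fourth: pos 0: f→m (+7), pos 1: o→r (+3), pos 2: u→b (+7), pos 3: r→u (+3) — repeating every 2. The shifts repeat in a cycle of length 2: positions 0,1,… shift by +7, +3, then the pattern repeats.
Applying it to nylon: n+7=u, y+3=b, l+7=s, o+3=r, n+7=u.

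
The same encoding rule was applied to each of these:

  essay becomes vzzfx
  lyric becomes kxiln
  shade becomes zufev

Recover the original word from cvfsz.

jeans

e(4)→v(21) and s(18)→z(25) fit y≡17x+5 (mod 26); the inverse of 17 mod 26 is 23. Treating letters as 0–25, the rule is x ↦ 17x + 5 (mod 26).
Reversing it on cvfsz: c(2)→23·(2−5)≡9=j; v(21)→23·(21−5)≡4=e; f(5)→23·(5−5)≡0=a; s(18)→23·(18−5)≡13=n; z(25)→23·(25−5)≡18=s (all mod 26).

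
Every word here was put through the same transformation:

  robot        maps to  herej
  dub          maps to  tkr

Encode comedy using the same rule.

secuto

Compare letters: r→h is +16, o→e is +16, b→r is +16 — a constant shift. This is a Caesar cipher with shift 16.
On comedy: c+16=s, o+16=e, m+16=c, e+16=u, d+16=t, y+16=o.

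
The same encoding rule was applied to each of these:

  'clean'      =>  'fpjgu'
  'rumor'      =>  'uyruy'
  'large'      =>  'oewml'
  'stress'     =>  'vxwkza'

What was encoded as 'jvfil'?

grace

In clean: c→f is +3, l→p is +4, e→j is +5, a→g is +6 — the shift increases by 1 each position. Each letter shifts forward by (position + 3), i.e. 3, 4, 5, … — the shift grows by one for each successive letter.
Undoing it on jvfil: j−3=g, v−4=r, f−5=a, i−6=c, l−7=e.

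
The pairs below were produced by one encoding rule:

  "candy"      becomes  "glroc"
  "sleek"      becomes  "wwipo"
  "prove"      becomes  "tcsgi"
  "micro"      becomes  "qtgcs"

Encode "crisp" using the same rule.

gcmdt

Shifts by position in candy: pos 0: c→g (+4), pos 1: a→l (+11), pos 2: n→r (+4), pos 3: d→o (+11) — repeating every 2. A repeating key of period 2 is used — shifts +4, +11 over and over.
Applying it to crisp: c+4=g, r+11=c, i+4=m, s+11=d, p+4=t.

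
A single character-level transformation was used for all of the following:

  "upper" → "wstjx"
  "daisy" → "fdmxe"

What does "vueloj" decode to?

tragic

In upper: u→w is +2, p→s is +3, p→t is +4, e→j is +5 — the shift increases by 1 each position. Letter i (0-indexed) is shifted by i+2, so successive shifts are 2, 3, 4, ….
Undoing it on vueloj: v−2=t, u−3=r, e−4=a, l−5=g, o−6=i, j−7=c.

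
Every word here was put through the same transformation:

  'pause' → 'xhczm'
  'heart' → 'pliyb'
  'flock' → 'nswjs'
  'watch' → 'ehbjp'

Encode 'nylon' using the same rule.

vftvv

Shifts by position in pause: pos 0: p→x (+8), pos 1: a→h (+7), pos 2: u→c (+8), pos 3: s→z (+7) — repeating every 2. It's a Vigenère-style cipher with numeric key [8,7]: position i shifts by key[i mod 2].
On nylon: n+8=v, y+7=f, l+8=t, o+7=v, n+8=v.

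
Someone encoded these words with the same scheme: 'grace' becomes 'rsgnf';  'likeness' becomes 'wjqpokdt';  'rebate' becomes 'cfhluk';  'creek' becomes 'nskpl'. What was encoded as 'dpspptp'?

Shifts by position in grace: pos 0: g→r (+11), pos 1: r→s (+1), pos 2: a→g (+6), pos 3: c→n (+11), pos 4: e→f (+1) — repeating every 3. The shifts repeat in a cycle of length 3: positions 0,1,… shift by +11, +1, +6, then the pattern repeats.
Decoding dpspptp: d−11=s, p−1=o, s−6=m, p−11=e, p−1=o, t−6=n, p−11=e.

someone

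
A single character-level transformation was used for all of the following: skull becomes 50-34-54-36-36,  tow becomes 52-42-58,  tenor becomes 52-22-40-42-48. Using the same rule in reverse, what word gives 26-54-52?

s(#19)→50 and k(#11)→34: differences scale by 2, so n = 2·pos + 12. With a=1..z=26, the number is 2·pos + 12.
Decoding 26-54-52: 26→(26−12)÷2=7=g, 54→(54−12)÷2=21=u, 52→(52−12)÷2=20=t.

gut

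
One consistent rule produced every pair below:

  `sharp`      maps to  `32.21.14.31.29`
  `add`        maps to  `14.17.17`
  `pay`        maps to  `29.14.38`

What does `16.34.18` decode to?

cue

s is letter #19 and maps to 32: an offset of 13. Each letter is replaced by its alphabet position (a=1..z=26) + 13.
Undoing it on 16.34.18: 16→(16−13)÷1=3=c, 34→(34−13)÷1=21=u, 18→(18−13)÷1=5=e.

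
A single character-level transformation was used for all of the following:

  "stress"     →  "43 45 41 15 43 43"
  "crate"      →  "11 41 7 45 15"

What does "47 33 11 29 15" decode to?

uncle

Each letter becomes 2×(its alphabet position, a=1..z=26) + 5.
Undoing it on 47 33 11 29 15: 47→(47−5)÷2=21=u, 33→(33−5)÷2=14=n, 11→(11−5)÷2=3=c, 29→(29−5)÷2=12=l, 15→(15−5)÷2=5=e.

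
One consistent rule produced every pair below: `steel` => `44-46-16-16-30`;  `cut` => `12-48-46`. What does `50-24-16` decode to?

vie

s(#19)→44 and t(#20)→46: differences scale by 2, so n = 2·pos + 6. With a=1..z=26, the number is 2·pos + 6.
Undoing it on 50-24-16: 50→(50−6)÷2=22=v, 24→(24−6)÷2=9=i, 16→(16−6)÷2=5=e.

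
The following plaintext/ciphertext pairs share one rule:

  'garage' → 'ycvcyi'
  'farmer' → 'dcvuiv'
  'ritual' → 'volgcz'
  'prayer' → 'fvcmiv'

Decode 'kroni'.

oxide

g(6)→y(24) and a(0)→c(2) fit y≡21x+2 (mod 26); the inverse of 21 mod 26 is 5. Each letter's alphabet position (a=0..z=25) is mapped through 21·x+2 mod 26 — an affine cipher.
Undoing it on kroni: k(10)→5·(10−2)≡14=o; r(17)→5·(17−2)≡23=x; o(14)→5·(14−2)≡8=i; n(13)→5·(13−2)≡3=d; i(8)→5·(8−2)≡4=e (all mod 26).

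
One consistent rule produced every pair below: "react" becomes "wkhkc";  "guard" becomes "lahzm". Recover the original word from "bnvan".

In react: r→w is +5, e→k is +6, a→h is +7, c→k is +8 — the shift increases by 1 each position. Each letter shifts forward by (position + 5), i.e. 5, 6, 7, … — the shift grows by one for each successive letter.
Reversing it on bnvan: b−5=w, n−6=h, v−7=o, a−8=s, n−9=e.

whose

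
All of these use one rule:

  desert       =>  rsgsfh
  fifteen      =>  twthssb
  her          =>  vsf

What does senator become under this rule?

gsbohcf

Every letter moves 14 places later in the alphabet, wrapping around z→a.
On senator: s+14=g, e+14=s, n+14=b, a+14=o, t+14=h, o+14=c, r+14=f.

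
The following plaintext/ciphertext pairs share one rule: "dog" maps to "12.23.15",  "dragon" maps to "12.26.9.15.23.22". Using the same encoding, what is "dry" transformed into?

Letters become their 1-based position plus 8 (so a→9, b→10, …).
For dry: d=4→12, r=18→26, y=25→33.

12.26.33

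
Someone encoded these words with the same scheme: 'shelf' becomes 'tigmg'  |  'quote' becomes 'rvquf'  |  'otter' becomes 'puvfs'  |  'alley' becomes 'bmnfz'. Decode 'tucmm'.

stall

It's a Vigenère-style cipher with numeric key [1,1,2]: position i shifts by key[i mod 3].
Decoding tucmm: t−1=s, u−1=t, c−2=a, m−1=l, m−1=l.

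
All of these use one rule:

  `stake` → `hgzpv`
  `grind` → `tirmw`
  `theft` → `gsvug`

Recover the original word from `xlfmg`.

count

Letters are reflected about the middle of the alphabet (position → 25−position): Atbash.
Decoding xlfmg: x↔c, l↔o, f↔u, m↔n, g↔t.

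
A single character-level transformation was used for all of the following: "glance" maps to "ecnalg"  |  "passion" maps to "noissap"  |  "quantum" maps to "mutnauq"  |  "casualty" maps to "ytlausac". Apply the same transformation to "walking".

gniklaw

The output letters match the input read backwards: glance reversed is ecnalg. The word is simply reversed.
On walking: reverse → gniklaw.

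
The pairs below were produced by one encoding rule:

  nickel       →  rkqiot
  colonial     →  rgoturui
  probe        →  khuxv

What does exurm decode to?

Two steps: reverse the string, then apply a Caesar shift of +6.
Undoing it on exurm: shift back: e−6=y, x−6=r, u−6=o, r−6=l, m−6=g → yrolg; then reverse → glory.

glory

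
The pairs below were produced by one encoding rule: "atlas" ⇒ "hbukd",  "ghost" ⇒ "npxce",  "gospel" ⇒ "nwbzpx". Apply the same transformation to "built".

icrve

In atlas: a→h is +7, t→b is +8, l→u is +9, a→k is +10 — the shift increases by 1 each position. Each letter shifts forward by (position + 7), i.e. 7, 8, 9, … — the shift grows by one for each successive letter.
On built: b+7=i, u+8=c, i+9=r, l+10=v, t+11=e.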